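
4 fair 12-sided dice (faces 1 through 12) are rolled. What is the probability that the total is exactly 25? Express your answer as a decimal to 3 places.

There are 12^4 = 20736 equally likely outcomes.
The number of ordered 4-tuples from {1,…,12} summing to 25 is 1144.
P(sum = 25) = 1144/20736 = 143/2592 ≈ 0.055.

0.055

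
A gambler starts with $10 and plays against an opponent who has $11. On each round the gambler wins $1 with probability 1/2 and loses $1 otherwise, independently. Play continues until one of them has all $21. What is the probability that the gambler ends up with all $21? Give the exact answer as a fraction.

With a fair step, P(i) = ½P(i−1) + ½P(i+1) with P(0)=0, P(21)=1 has the linear solution P(i) = i/21.
P(10) = 10/21.

10/21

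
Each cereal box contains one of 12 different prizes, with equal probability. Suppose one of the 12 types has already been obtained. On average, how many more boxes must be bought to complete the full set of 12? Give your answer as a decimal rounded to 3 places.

Starting from 1 distinct type, each trial gives a new one with probability (12−i)/12 when i types are held, so the wait for the next new type is 12/(12−i).
E = 12/11 + 12/10 + 12/9 + 12/8 + 12/7 + 12/6 + 12/5 + 12/4 + 12/3 + 12/2 + 12/1 = 83711/2310 ≈ 36.239.

36.239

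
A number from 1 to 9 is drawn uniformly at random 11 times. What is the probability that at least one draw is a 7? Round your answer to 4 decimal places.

P(no draw is a 7) = (8/9)^11 ≈ 0.2737.
P(at least one) = 1 − 0.2737 = 0.7263.

0.7263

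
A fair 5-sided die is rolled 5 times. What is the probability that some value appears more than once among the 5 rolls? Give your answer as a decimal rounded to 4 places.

P(all 5 different) = 5/5 · 4/5 · ··· · 1/5 ≈ 0.0384.
P(at least two equal) = 1 − 0.0384 = 0.9616.

0.9616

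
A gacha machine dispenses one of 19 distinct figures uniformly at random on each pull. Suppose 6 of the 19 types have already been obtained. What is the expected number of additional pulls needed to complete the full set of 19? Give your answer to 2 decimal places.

60.42

Starting from 6 distinct types, each trial gives a new one with probability (19−i)/19 when i types are held, so the wait for the next new type is 19/(19−i).
E = 19/13 + 19/12 + 19/11 + 19/10 + 19/9 + 19/8 + 19/7 + 19/6 + 19/5 + 19/4 + 19/3 + 19/2 + 19/1 = 21773867/360360 ≈ 60.42.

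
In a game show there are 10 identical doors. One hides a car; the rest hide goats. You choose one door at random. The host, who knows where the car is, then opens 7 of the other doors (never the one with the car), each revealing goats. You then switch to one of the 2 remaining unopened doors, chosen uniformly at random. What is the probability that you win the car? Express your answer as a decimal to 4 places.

Your original door holds the car with probability 1/10, so the other 9 collectively hold it with probability 9/10.
The host can always find 7 empty doors to open, so the reveals don't change that 9/10; it is now spread over the 2 remaining unopened doors.
P(win by switching) = (9/10) · (1/2) = 9/20 ≈ 0.4500.

0.4500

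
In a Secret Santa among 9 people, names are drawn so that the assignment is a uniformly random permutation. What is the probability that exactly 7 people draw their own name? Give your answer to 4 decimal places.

Choose which 7 of the 9 are fixed: C(9,7) = 36 ways.
The remaining 2 must have no fixed point: D(2) = 1.
P = 36·1/362880 = 1/10080 ≈ 0.0001.

0.0001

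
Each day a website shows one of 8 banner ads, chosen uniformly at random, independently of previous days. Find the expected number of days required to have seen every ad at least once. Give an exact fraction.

761/35

After i distinct types are collected, each trial gives a new one with probability (8−i)/8, so the expected wait for the next new type is 8/(8−i).
E = 8/8 + 8/7 + 8/6 + 8/5 + 8/4 + 8/3 + 8/2 + 8/1 = 761/35.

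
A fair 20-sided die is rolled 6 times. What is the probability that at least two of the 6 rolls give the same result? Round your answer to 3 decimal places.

P(all 6 different) = 20/20 · 19/20 · ··· · 15/20 ≈ 0.436.
P(at least two equal) = 1 − 0.436 = 0.564.

0.564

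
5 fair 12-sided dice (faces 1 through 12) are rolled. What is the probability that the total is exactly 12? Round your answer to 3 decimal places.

There are 12^5 = 248832 equally likely outcomes.
The number of ordered 5-tuples from {1,…,12} summing to 12 is 330.
P(sum = 12) = 330/248832 = 55/41472 ≈ 0.001.

0.001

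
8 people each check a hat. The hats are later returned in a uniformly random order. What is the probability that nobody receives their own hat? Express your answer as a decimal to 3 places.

0.368

This is the derangement probability: permutations of 8 with no fixed point.
D(8) = 8! · (1 − 1/1! + 1/2! − ··· + (−1)^8/8!) = 14833.
P = 14833/40320 = 2119/5760 ≈ 0.368.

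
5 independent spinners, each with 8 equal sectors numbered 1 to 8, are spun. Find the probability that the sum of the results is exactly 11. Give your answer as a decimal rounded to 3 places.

There are 8^5 = 32768 equally likely outcomes.
The number of ordered 5-tuples from {1,…,8} summing to 11 is 210.
P(sum = 11) = 210/32768 = 105/16384 ≈ 0.006.

0.006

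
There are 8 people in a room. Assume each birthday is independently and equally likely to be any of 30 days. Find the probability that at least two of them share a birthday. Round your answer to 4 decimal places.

It's easier to compute the probability that all 8 are distinct.
P(all distinct) = 30/30 · 29/30 · ··· · 23/30 ≈ 0.3597.
So the probability of at least one match is 1 − 0.3597 = 0.6403.

0.6403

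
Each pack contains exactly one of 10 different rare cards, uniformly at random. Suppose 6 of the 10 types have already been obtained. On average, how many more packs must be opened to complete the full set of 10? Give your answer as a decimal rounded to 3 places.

Starting from 6 distinct types, each trial gives a new one with probability (10−i)/10 when i types are held, so the wait for the next new type is 10/(10−i).
E = 10/4 + 10/3 + 10/2 + 10/1 = 125/6 ≈ 20.833.

20.833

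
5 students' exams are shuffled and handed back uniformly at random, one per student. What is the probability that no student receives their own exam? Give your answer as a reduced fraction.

This is the derangement probability: permutations of 5 with no fixed point.
D(5) = 5! · (1 − 1/1! + 1/2! − ··· + (−1)^5/5!) = 44.
P = 44/120 = 11/30.

11/30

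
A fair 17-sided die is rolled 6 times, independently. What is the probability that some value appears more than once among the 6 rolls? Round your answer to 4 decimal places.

0.6308

P(all 6 different) = 17/17 · 16/17 · ··· · 12/17 ≈ 0.3692.
P(at least two equal) = 1 − 0.3692 = 0.6308.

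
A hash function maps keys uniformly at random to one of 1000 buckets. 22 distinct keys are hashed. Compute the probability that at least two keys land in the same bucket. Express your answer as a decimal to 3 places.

0.208

It's easier to compute the probability that all 22 are distinct.
P(all distinct) = 1000/1000 · 999/1000 · ··· · 979/1000 ≈ 0.792.
So the probability of at least one match is 1 − 0.792 = 0.208.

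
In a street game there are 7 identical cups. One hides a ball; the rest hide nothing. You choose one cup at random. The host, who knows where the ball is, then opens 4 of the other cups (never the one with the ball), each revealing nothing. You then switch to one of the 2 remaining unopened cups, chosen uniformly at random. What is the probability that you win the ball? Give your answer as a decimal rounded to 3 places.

0.429

Your original cup holds the ball with probability 1/7, so the other 6 collectively hold it with probability 6/7.
The host can always find 4 empty cups to open, so the reveals don't change that 6/7; it is now spread over the 2 remaining unopened cups.
P(win by switching) = (6/7) · (1/2) = 3/7 ≈ 0.429.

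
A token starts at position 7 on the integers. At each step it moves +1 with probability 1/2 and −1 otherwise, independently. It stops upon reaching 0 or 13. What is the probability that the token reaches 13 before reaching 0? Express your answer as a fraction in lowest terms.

With a fair step, P(i) = ½P(i−1) + ½P(i+1) with P(0)=0, P(13)=1 has the linear solution P(i) = i/13.
P(7) = 7/13.

7/13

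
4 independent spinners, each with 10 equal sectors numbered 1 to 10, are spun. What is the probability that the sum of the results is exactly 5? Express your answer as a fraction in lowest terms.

1/2500

There are 10^4 = 10000 equally likely outcomes.
The number of ordered 4-tuples from {1,…,10} summing to 5 is 4.
P(sum = 5) = 4/10000 = 1/2500.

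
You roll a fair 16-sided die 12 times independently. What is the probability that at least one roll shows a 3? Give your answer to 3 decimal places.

0.539

P(no roll shows a 3) = (15/16)^12 ≈ 0.461.
P(at least one) = 1 − 0.461 = 0.539.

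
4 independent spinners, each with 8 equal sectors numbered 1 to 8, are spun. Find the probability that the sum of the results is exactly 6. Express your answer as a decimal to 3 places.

0.002

There are 8^4 = 4096 equally likely outcomes.
The number of ordered 4-tuples from {1,…,8} summing to 6 is 10.
P(sum = 6) = 10/4096 = 5/2048 ≈ 0.002.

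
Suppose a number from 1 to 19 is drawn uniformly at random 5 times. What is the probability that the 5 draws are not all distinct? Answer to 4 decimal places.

0.4365

P(all 5 different) = 19/19 · 18/19 · ··· · 15/19 ≈ 0.5635.
P(at least two equal) = 1 − 0.5635 = 0.4365.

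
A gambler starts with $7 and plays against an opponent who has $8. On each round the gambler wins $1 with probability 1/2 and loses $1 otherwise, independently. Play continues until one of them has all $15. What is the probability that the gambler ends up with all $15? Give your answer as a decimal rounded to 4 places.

0.4667

With a fair step, P(i) = ½P(i−1) + ½P(i+1) with P(0)=0, P(15)=1 has the linear solution P(i) = i/15.
P(7) = 7/15 ≈ 0.4667.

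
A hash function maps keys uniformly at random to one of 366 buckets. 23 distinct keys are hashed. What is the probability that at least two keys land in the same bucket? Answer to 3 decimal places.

0.506

It's easier to compute the probability that all 23 are distinct.
P(all distinct) = 366/366 · 365/366 · ··· · 344/366 ≈ 0.494.
So the probability of at least one match is 1 − 0.494 = 0.506.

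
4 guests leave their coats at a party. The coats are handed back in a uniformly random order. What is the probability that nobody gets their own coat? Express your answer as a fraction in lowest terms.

3/8

This is the derangement probability: permutations of 4 with no fixed point.
D(4) = 4! · (1 − 1/1! + 1/2! − ··· + (−1)^4/4!) = 9.
P = 9/24 = 3/8.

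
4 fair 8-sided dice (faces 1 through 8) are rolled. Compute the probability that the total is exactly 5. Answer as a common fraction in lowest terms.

1/1024

There are 8^4 = 4096 equally likely outcomes.
The number of ordered 4-tuples from {1,…,8} summing to 5 is 4.
P(sum = 5) = 4/4096 = 1/1024.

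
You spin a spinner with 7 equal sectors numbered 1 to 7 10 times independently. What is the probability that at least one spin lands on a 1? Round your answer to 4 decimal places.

0.7859

P(no spin lands on a 1) = (6/7)^10 ≈ 0.2141.
P(at least one) = 1 − 0.2141 = 0.7859.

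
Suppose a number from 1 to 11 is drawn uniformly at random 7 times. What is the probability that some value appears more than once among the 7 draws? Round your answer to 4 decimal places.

0.9147

P(all 7 different) = 11/11 · 10/11 · ··· · 5/11 ≈ 0.0853.
P(at least two equal) = 1 − 0.0853 = 0.9147.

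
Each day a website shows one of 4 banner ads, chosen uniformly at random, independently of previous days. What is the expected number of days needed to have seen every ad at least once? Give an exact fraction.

After i distinct types are collected, each trial gives a new one with probability (4−i)/4, so the expected wait for the next new type is 4/(4−i).
E = 4/4 + 4/3 + 4/2 + 4/1 = 25/3.

25/3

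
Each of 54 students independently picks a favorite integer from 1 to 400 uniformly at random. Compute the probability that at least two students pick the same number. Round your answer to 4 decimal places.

It's easier to compute the probability that all 54 are distinct.
P(all distinct) = 400/400 · 399/400 · ··· · 347/400 ≈ 0.0236.
So the probability of at least one match is 1 − 0.0236 = 0.9764.

0.9764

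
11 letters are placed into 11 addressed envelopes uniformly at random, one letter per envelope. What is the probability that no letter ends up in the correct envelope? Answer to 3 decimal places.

This is the derangement probability: permutations of 11 with no fixed point.
D(11) = 11! · (1 − 1/1! + 1/2! − ··· + (−1)^11/11!) = 14684570.
P = 14684570/39916800 = 1468457/3991680 ≈ 0.368.

0.368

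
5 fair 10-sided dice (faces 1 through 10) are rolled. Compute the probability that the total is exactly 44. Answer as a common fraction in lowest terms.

21/10000

There are 10^5 = 100000 equally likely outcomes.
The number of ordered 5-tuples from {1,…,10} summing to 44 is 210.
P(sum = 44) = 210/100000 = 21/10000.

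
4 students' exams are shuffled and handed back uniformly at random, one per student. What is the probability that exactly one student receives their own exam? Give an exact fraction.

1/3

Choose which one is fixed: C(4,1) = 4 ways.
The remaining 3 must have no fixed point: D(3) = 2.
P = 4·2/24 = 1/3.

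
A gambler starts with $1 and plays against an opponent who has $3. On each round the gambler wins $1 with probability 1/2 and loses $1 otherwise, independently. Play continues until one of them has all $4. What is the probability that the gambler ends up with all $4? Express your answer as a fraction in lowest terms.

With a fair step, P(i) = ½P(i−1) + ½P(i+1) with P(0)=0, P(4)=1 has the linear solution P(i) = i/4.
P(1) = 1/4.

1/4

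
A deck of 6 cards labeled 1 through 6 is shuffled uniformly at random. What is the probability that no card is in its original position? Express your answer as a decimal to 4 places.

0.3681

This is the derangement probability: permutations of 6 with no fixed point.
D(6) = 6! · (1 − 1/1! + 1/2! − ··· + (−1)^6/6!) = 265.
P = 265/720 = 53/144 ≈ 0.3681.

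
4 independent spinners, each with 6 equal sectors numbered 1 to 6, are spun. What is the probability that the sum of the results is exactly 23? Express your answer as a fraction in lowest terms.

1/324

There are 6^4 = 1296 equally likely outcomes.
The number of ordered 4-tuples from {1,…,6} summing to 23 is 4.
P(sum = 23) = 4/1296 = 1/324.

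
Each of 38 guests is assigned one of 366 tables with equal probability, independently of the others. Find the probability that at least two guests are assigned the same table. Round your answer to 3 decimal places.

It's easier to compute the probability that all 38 are distinct.
P(all distinct) = 366/366 · 365/366 · ··· · 329/366 ≈ 0.137.
So the probability of at least one match is 1 − 0.137 = 0.863.

0.863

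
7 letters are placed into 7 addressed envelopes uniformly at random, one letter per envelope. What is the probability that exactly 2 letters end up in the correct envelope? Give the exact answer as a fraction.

Choose which 2 of the 7 are fixed: C(7,2) = 21 ways.
The remaining 5 must have no fixed point: D(5) = 44.
P = 21·44/5040 = 11/60.

11/60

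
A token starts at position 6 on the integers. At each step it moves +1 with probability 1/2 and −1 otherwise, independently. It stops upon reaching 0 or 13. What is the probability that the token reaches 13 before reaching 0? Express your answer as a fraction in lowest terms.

With a fair step, P(i) = ½P(i−1) + ½P(i+1) with P(0)=0, P(13)=1 has the linear solution P(i) = i/13.
P(6) = 6/13.

6/13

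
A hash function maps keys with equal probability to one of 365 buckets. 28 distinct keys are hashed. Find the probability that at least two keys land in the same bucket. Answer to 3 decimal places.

0.654

It's easier to compute the probability that all 28 are distinct.
P(all distinct) = 365/365 · 364/365 · ··· · 338/365 ≈ 0.346.
So the probability of at least one match is 1 − 0.346 = 0.654.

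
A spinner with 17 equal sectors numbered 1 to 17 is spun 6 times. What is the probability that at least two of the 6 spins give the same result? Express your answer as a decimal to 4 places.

0.6308

P(all 6 different) = 17/17 · 16/17 · ··· · 12/17 ≈ 0.3692.
P(at least two equal) = 1 − 0.3692 = 0.6308.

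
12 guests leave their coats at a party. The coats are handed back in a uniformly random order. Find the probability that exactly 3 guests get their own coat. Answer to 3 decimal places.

0.061

Choose which 3 of the 12 are fixed: C(12,3) = 220 ways.
The remaining 9 must have no fixed point: D(9) = 133496.
P = 220·133496/479001600 = 16687/272160 ≈ 0.061.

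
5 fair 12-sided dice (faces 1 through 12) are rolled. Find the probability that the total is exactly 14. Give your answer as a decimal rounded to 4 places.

0.0029

There are 12^5 = 248832 equally likely outcomes.
The number of ordered 5-tuples from {1,…,12} summing to 14 is 715.
P(sum = 14) = 715/248832 ≈ 0.0029.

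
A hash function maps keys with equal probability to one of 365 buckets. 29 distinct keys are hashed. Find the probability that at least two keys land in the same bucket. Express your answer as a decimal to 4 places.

It's easier to compute the probability that all 29 are distinct.
P(all distinct) = 365/365 · 364/365 · ··· · 337/365 ≈ 0.3190.
So the probability of at least one match is 1 − 0.3190 = 0.6810.

0.6810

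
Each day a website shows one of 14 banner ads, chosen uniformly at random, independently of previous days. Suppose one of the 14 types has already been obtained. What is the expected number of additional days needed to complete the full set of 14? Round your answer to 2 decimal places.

Starting from 1 distinct type, each trial gives a new one with probability (14−i)/14 when i types are held, so the wait for the next new type is 14/(14−i).
E = 14/13 + 14/12 + 14/11 + 14/10 + 14/9 + 14/8 + 14/7 + 14/6 + 14/5 + 14/4 + 14/3 + 14/2 + 14/1 = 1145993/25740 ≈ 44.52.

44.52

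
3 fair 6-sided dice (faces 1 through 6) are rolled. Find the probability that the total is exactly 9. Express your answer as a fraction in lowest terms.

There are 6^3 = 216 equally likely outcomes.
The number of ordered 3-tuples from {1,…,6} summing to 9 is 25.
P(sum = 9) = 25/216.

25/216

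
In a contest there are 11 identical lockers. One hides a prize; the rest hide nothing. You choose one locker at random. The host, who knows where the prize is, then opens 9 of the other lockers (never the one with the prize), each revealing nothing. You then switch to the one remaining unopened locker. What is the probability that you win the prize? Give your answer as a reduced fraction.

10/11

Your original locker holds the prize with probability 1/11, so the other 10 collectively hold it with probability 10/11.
The host can always find 9 empty lockers to open, so the reveals don't change that 10/11; it is now spread over the 1 remaining unopened locker.
P(win by switching) = (10/11) · (1/1) = 10/11.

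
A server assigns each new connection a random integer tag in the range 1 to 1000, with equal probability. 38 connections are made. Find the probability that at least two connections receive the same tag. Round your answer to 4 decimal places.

It's easier to compute the probability that all 38 are distinct.
P(all distinct) = 1000/1000 · 999/1000 · ··· · 963/1000 ≈ 0.4907.
So the probability of at least one match is 1 − 0.4907 = 0.5093.

0.5093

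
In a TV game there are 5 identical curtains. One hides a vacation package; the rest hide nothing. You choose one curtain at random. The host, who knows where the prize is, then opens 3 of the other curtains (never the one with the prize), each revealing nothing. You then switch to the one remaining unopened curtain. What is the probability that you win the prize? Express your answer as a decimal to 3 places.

Your original curtain holds the prize with probability 1/5, so the other 4 collectively hold it with probability 4/5.
The host can always find 3 empty curtains to open, so the reveals don't change that 4/5; it is now spread over the 1 remaining unopened curtain.
P(win by switching) = (4/5) · (1/1) = 4/5 ≈ 0.800.

0.800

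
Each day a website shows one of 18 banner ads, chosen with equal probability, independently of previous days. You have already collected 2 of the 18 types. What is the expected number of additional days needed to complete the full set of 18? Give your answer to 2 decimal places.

Starting from 2 distinct types, each trial gives a new one with probability (18−i)/18 when i types are held, so the wait for the next new type is 18/(18−i).
E = 18/16 + 18/15 + 18/14 + 18/13 + 18/12 + 18/11 + 18/10 + 18/9 + 18/8 + 18/7 + 18/6 + 18/5 + 18/4 + 18/3 + 18/2 + 18/1 = 2436559/40040 ≈ 60.85.

60.85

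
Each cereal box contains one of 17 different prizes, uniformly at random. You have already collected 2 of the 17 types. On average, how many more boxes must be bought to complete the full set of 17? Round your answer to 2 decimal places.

Starting from 2 distinct types, each trial gives a new one with probability (17−i)/17 when i types are held, so the wait for the next new type is 17/(17−i).
E = 17/15 + 17/14 + 17/13 + 17/12 + 17/11 + 17/10 + 17/9 + 17/8 + 17/7 + 17/6 + 17/5 + 17/4 + 17/3 + 17/2 + 17/1 = 20327869/360360 ≈ 56.41.

56.41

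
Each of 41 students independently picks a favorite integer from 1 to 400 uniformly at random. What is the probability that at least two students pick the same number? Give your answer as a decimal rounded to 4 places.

0.8803

It's easier to compute the probability that all 41 are distinct.
P(all distinct) = 400/400 · 399/400 · ··· · 360/400 ≈ 0.1197.
So the probability of at least one match is 1 − 0.1197 = 0.8803.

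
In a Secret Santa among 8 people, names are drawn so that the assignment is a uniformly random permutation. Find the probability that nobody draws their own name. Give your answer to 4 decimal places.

0.3679

This is the derangement probability: permutations of 8 with no fixed point.
D(8) = 8! · (1 − 1/1! + 1/2! − ··· + (−1)^8/8!) = 14833.
P = 14833/40320 = 2119/5760 ≈ 0.3679.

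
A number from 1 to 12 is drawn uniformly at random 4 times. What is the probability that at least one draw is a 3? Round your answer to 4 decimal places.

0.2939

P(no draw is a 3) = (11/12)^4 ≈ 0.7061.
P(at least one) = 1 − 0.7061 = 0.2939.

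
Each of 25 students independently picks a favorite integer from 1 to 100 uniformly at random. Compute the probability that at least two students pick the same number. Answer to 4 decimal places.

It's easier to compute the probability that all 25 are distinct.
P(all distinct) = 100/100 · 99/100 · ··· · 76/100 ≈ 0.0376.
So the probability of at least one match is 1 − 0.0376 = 0.9624.

0.9624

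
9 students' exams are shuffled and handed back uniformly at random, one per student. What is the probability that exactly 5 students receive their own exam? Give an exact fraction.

1/320

Choose which 5 of the 9 are fixed: C(9,5) = 126 ways.
The remaining 4 must have no fixed point: D(4) = 9.
P = 126·9/362880 = 1/320.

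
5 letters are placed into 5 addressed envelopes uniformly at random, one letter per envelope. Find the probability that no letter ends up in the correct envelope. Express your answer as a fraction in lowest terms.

This is the derangement probability: permutations of 5 with no fixed point.
D(5) = 5! · (1 − 1/1! + 1/2! − ··· + (−1)^5/5!) = 44.
P = 44/120 = 11/30.

11/30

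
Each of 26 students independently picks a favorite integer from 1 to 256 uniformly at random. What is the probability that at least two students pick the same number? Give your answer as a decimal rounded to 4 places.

It's easier to compute the probability that all 26 are distinct.
P(all distinct) = 256/256 · 255/256 · ··· · 231/256 ≈ 0.2688.
So the probability of at least one match is 1 − 0.2688 = 0.7312.

0.7312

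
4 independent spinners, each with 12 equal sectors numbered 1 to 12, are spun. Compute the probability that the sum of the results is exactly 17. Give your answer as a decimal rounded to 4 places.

There are 12^4 = 20736 equally likely outcomes.
The number of ordered 4-tuples from {1,…,12} summing to 17 is 544.
P(sum = 17) = 544/20736 = 17/648 ≈ 0.0262.

0.0262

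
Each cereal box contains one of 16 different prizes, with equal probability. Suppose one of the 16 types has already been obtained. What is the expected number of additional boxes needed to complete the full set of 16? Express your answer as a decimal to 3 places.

Starting from 1 distinct type, each trial gives a new one with probability (16−i)/16 when i types are held, so the wait for the next new type is 16/(16−i).
E = 16/15 + 16/14 + 16/13 + 16/12 + 16/11 + 16/10 + 16/9 + 16/8 + 16/7 + 16/6 + 16/5 + 16/4 + 16/3 + 16/2 + 16/1 = 2391514/45045 ≈ 53.092.

53.092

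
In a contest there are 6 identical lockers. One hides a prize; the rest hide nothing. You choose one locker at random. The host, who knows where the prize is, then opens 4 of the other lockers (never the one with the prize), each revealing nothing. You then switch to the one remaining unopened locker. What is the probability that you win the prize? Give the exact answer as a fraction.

Your original locker holds the prize with probability 1/6, so the other 5 collectively hold it with probability 5/6.
The host can always find 4 empty lockers to open, so the reveals don't change that 5/6; it is now spread over the 1 remaining unopened locker.
P(win by switching) = (5/6) · (1/1) = 5/6.

5/6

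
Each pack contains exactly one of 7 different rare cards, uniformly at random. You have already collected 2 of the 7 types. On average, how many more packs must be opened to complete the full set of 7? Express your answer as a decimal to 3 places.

15.983

Starting from 2 distinct types, each trial gives a new one with probability (7−i)/7 when i types are held, so the wait for the next new type is 7/(7−i).
E = 7/5 + 7/4 + 7/3 + 7/2 + 7/1 = 959/60 ≈ 15.983.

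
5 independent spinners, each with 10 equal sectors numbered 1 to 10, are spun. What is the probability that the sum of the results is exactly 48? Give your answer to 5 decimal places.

0.00015

There are 10^5 = 100000 equally likely outcomes.
The number of ordered 5-tuples from {1,…,10} summing to 48 is 15.
P(sum = 48) = 15/100000 = 3/20000 ≈ 0.00015.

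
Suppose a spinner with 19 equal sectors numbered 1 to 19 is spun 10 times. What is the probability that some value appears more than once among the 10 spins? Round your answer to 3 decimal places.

0.945

P(all 10 different) = 19/19 · 18/19 · ··· · 10/19 ≈ 0.055.
P(at least two equal) = 1 − 0.055 = 0.945.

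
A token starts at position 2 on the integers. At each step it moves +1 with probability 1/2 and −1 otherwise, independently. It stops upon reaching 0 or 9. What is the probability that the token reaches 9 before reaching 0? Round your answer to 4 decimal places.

With a fair step, P(i) = ½P(i−1) + ½P(i+1) with P(0)=0, P(9)=1 has the linear solution P(i) = i/9.
P(2) = 2/9 ≈ 0.2222.

0.2222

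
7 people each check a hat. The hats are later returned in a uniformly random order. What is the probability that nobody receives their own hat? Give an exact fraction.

This is the derangement probability: permutations of 7 with no fixed point.
D(7) = 7! · (1 − 1/1! + 1/2! − ··· + (−1)^7/7!) = 1854.
P = 1854/5040 = 103/280.

103/280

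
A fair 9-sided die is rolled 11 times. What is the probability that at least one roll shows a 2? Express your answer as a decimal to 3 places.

P(no roll shows a 2) = (8/9)^11 ≈ 0.274.
P(at least one) = 1 − 0.274 = 0.726.

0.726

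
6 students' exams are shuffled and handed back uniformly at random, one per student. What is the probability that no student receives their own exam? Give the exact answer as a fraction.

This is the derangement probability: permutations of 6 with no fixed point.
D(6) = 6! · (1 − 1/1! + 1/2! − ··· + (−1)^6/6!) = 265.
P = 265/720 = 53/144.

53/144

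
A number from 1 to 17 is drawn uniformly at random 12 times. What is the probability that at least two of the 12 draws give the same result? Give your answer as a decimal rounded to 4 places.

P(all 12 different) = 17/17 · 16/17 · ··· · 6/17 ≈ 0.0051.
P(at least two equal) = 1 − 0.0051 = 0.9949.

0.9949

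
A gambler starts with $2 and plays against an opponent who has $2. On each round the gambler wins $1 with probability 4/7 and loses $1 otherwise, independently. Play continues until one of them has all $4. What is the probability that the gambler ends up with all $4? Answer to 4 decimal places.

Let r = q/p = (3/7)/(4/7) = 3/4. The recurrence P(i) = p·P(i+1) + q·P(i−1) with P(0)=0, P(4)=1 gives P(i) = (1 − r^i)/(1 − r^4).
P(2) = (1 − (3/4)^2) / (1 − (3/4)^4) = 16/25 ≈ 0.6400.

0.6400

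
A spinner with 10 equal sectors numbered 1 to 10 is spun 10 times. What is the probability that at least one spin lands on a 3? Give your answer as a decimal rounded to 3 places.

P(no spin lands on a 3) = (9/10)^10 ≈ 0.349.
P(at least one) = 1 − 0.349 = 0.651.

0.651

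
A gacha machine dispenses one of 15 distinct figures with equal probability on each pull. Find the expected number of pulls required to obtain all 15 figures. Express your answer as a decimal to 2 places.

49.77

After i distinct types are collected, each trial gives a new one with probability (15−i)/15, so the expected wait for the next new type is 15/(15−i).
E = 15/15 + 15/14 + 15/13 + 15/12 + 15/11 + 15/10 + 15/9 + 15/8 + 15/7 + 15/6 + 15/5 + 15/4 + 15/3 + 15/2 + 15/1 = 1195757/24024 ≈ 49.77.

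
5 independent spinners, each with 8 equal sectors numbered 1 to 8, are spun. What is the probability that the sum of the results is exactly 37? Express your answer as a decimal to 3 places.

There are 8^5 = 32768 equally likely outcomes.
The number of ordered 5-tuples from {1,…,8} summing to 37 is 35.
P(sum = 37) = 35/32768 ≈ 0.001.

0.001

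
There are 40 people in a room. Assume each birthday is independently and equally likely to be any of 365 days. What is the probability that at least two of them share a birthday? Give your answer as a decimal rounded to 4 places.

0.8912

It's easier to compute the probability that all 40 are distinct.
P(all distinct) = 365/365 · 364/365 · ··· · 326/365 ≈ 0.1088.
So the probability of at least one match is 1 − 0.1088 = 0.8912.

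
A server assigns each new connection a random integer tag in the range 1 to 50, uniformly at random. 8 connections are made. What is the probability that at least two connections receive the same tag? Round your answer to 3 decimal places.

It's easier to compute the probability that all 8 are distinct.
P(all distinct) = 50/50 · 49/50 · ··· · 43/50 ≈ 0.554.
So the probability of at least one match is 1 − 0.554 = 0.446.

0.446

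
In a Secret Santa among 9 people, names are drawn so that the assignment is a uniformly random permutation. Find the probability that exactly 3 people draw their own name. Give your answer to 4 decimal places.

0.0613

Choose which 3 of the 9 are fixed: C(9,3) = 84 ways.
The remaining 6 must have no fixed point: D(6) = 265.
P = 84·265/362880 = 53/864 ≈ 0.0613.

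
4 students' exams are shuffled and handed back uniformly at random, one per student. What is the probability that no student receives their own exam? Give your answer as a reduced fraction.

This is the derangement probability: permutations of 4 with no fixed point.
D(4) = 4! · (1 − 1/1! + 1/2! − ··· + (−1)^4/4!) = 9.
P = 9/24 = 3/8.

3/8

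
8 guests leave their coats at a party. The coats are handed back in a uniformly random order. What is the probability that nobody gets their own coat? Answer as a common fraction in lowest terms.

This is the derangement probability: permutations of 8 with no fixed point.
D(8) = 8! · (1 − 1/1! + 1/2! − ··· + (−1)^8/8!) = 14833.
P = 14833/40320 = 2119/5760.

2119/5760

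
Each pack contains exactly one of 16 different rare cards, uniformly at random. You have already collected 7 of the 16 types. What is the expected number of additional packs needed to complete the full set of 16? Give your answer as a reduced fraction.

14258/315

Starting from 7 distinct types, each trial gives a new one with probability (16−i)/16 when i types are held, so the wait for the next new type is 16/(16−i).
E = 16/9 + 16/8 + 16/7 + 16/6 + 16/5 + 16/4 + 16/3 + 16/2 + 16/1 = 14258/315.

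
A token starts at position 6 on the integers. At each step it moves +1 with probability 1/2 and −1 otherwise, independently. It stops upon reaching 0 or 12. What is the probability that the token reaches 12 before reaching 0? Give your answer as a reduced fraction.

1/2

With a fair step, P(i) = ½P(i−1) + ½P(i+1) with P(0)=0, P(12)=1 has the linear solution P(i) = i/12.
P(6) = 6/12 = 1/2.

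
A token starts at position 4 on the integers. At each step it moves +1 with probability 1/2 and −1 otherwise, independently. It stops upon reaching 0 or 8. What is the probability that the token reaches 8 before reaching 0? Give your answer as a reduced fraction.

With a fair step, P(i) = ½P(i−1) + ½P(i+1) with P(0)=0, P(8)=1 has the linear solution P(i) = i/8.
P(4) = 4/8 = 1/2.

1/2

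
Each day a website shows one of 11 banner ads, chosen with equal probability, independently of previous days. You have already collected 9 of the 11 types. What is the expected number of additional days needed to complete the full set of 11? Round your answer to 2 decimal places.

16.50

Starting from 9 distinct types, each trial gives a new one with probability (11−i)/11 when i types are held, so the wait for the next new type is 11/(11−i).
E = 11/2 + 11/1 = 33/2 ≈ 16.50.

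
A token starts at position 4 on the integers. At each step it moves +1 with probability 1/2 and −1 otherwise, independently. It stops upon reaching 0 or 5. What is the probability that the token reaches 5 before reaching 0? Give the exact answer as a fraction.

With a fair step, P(i) = ½P(i−1) + ½P(i+1) with P(0)=0, P(5)=1 has the linear solution P(i) = i/5.
P(4) = 4/5.

4/5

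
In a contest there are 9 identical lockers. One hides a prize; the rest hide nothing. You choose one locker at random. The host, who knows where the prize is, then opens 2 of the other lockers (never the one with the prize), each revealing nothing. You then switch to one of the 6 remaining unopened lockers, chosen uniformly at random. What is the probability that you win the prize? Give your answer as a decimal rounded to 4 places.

0.1481

Your original locker holds the prize with probability 1/9, so the other 8 collectively hold it with probability 8/9.
The host can always find 2 empty lockers to open, so the reveals don't change that 8/9; it is now spread over the 6 remaining unopened lockers.
P(win by switching) = (8/9) · (1/6) = 4/27 ≈ 0.1481.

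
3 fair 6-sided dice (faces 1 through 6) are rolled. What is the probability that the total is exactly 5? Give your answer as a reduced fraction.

1/36

There are 6^3 = 216 equally likely outcomes.
The number of ordered 3-tuples from {1,…,6} summing to 5 is 6.
P(sum = 5) = 6/216 = 1/36.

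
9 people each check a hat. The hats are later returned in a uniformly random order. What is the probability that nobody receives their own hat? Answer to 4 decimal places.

0.3679

This is the derangement probability: permutations of 9 with no fixed point.
D(9) = 9! · (1 − 1/1! + 1/2! − ··· + (−1)^9/9!) = 133496.
P = 133496/362880 = 16687/45360 ≈ 0.3679.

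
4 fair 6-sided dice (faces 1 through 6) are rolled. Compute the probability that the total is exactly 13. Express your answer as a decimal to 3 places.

0.108

There are 6^4 = 1296 equally likely outcomes.
The number of ordered 4-tuples from {1,…,6} summing to 13 is 140.
P(sum = 13) = 140/1296 = 35/324 ≈ 0.108.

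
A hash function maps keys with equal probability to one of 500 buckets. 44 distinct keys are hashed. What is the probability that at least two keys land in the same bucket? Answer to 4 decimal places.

It's easier to compute the probability that all 44 are distinct.
P(all distinct) = 500/500 · 499/500 · ··· · 457/500 ≈ 0.1424.
So the probability of at least one match is 1 − 0.1424 = 0.8576.

0.8576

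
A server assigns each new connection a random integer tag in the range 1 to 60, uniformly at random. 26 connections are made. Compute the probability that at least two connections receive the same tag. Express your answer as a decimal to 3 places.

0.998

It's easier to compute the probability that all 26 are distinct.
P(all distinct) = 60/60 · 59/60 · ··· · 35/60 ≈ 0.002.
So the probability of at least one match is 1 − 0.002 = 0.998.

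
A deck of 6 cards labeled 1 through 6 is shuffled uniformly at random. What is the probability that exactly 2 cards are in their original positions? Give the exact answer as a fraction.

3/16

Choose which 2 of the 6 are fixed: C(6,2) = 15 ways.
The remaining 4 must have no fixed point: D(4) = 9.
P = 15·9/720 = 3/16.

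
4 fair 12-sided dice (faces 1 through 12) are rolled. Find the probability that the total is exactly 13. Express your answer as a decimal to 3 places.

There are 12^4 = 20736 equally likely outcomes.
The number of ordered 4-tuples from {1,…,12} summing to 13 is 220.
P(sum = 13) = 220/20736 = 55/5184 ≈ 0.011.

0.011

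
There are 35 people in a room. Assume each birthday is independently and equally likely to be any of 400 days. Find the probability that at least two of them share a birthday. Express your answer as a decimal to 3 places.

0.784

It's easier to compute the probability that all 35 are distinct.
P(all distinct) = 400/400 · 399/400 · ··· · 366/400 ≈ 0.216.
So the probability of at least one match is 1 − 0.216 = 0.784.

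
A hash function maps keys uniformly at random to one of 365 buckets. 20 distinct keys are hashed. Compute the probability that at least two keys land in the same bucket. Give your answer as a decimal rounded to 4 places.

It's easier to compute the probability that all 20 are distinct.
P(all distinct) = 365/365 · 364/365 · ··· · 346/365 ≈ 0.5886.
So the probability of at least one match is 1 − 0.5886 = 0.4114.

0.4114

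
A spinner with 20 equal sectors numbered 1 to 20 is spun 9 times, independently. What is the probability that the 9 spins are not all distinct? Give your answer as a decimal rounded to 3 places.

P(all 9 different) = 20/20 · 19/20 · ··· · 12/20 ≈ 0.119.
P(at least two equal) = 1 − 0.119 = 0.881.

0.881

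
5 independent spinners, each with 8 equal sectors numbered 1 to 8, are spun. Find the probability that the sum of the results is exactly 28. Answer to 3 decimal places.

0.045

There are 8^5 = 32768 equally likely outcomes.
The number of ordered 5-tuples from {1,…,8} summing to 28 is 1470.
P(sum = 28) = 1470/32768 = 735/16384 ≈ 0.045.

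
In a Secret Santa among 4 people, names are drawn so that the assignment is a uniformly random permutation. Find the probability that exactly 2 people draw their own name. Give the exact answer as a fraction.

Choose which 2 of the 4 are fixed: C(4,2) = 6 ways.
The remaining 2 must have no fixed point: D(2) = 1.
P = 6·1/24 = 1/4.

1/4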